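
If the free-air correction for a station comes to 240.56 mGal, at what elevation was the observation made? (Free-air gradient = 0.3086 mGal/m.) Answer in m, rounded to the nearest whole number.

h = 240.56 / 0.3086 = 779.52 m

780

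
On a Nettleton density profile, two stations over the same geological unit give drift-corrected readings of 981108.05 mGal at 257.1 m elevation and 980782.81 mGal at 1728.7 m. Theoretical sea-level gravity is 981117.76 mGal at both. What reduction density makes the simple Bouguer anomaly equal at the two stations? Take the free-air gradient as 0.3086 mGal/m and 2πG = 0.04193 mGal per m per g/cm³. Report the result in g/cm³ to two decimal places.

2.09

Δg_obs = 980782.81 − 981108.05 = -325.24 mGal over Δh = 1728.7 − 257.1 = 1471.6 m
Equal Bouguer anomalies ⇒ Δg_obs + (0.3086 − 0.04193ρ)·Δh = 0
0.3086 − 0.04193ρ = −Δg_obs/Δh = 0.22101
ρ = (0.3086 − 0.22101) / 0.04193 = 2.09 g/cm³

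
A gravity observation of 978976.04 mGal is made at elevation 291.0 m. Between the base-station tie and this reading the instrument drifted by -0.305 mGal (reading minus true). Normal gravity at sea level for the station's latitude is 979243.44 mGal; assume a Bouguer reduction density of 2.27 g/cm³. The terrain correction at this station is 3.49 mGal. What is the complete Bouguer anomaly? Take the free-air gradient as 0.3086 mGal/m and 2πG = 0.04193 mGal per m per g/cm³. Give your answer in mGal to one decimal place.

-201.5

Drift-corrected reading = 978976.04 − (-0.305) = 978976.345 mGal
Free-air correction = 0.3086 × 291.0 = 89.80 mGal
Free-air anomaly = 978976.345 − 979243.44 + (89.80) = -177.295 mGal
Bouguer slab correction = 0.04193 × 2.27 × 291.0 = 27.70 mGal
Simple Bouguer anomaly = -177.295 − (27.70) = -204.995 mGal
Complete Bouguer anomaly = -204.995 + 3.49 = -201.505 mGal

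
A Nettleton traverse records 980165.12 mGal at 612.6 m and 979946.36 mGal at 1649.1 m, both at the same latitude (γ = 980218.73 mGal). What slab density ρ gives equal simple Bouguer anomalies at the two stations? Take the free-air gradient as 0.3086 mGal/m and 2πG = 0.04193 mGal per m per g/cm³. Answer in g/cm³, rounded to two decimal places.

2.33

Δg_obs = 979946.36 − 980165.12 = -218.76 mGal over Δh = 1649.1 − 612.6 = 1036.5 m
Equal Bouguer anomalies ⇒ Δg_obs + (0.3086 − 0.04193ρ)·Δh = 0
0.3086 − 0.04193ρ = −Δg_obs/Δh = 0.21106
ρ = (0.3086 − 0.21106) / 0.04193 = 2.33 g/cm³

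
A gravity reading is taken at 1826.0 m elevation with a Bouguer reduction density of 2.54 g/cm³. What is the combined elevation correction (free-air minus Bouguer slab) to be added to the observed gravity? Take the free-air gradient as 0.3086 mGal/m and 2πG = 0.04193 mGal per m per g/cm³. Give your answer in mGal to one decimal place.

Combined gradient = 0.3086 − 0.04193 × 2.54 = 0.2020978 mGal/m
Combined elevation correction = 0.2020978 × 1826.0 = 369.0 mGal

369.0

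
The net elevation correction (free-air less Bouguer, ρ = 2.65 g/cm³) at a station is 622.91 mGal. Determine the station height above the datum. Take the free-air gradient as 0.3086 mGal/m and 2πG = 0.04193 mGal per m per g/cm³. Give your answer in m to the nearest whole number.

Combined gradient = 0.3086 − 0.04193 × 2.65 = 0.1974855 mGal/m
h = 622.91 / 0.1974855 = 3154.21 m

3154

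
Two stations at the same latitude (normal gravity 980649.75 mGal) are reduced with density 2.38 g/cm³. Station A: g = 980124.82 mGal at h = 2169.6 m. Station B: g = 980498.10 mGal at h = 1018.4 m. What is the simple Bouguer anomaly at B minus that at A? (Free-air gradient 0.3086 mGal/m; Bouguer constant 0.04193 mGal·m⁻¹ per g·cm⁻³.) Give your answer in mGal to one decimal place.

132.9

Δg_SB(A) = 980124.82 − 980649.75 + 0.3086×2169.6 − 0.04193×2.38×2169.6 = -71.90 mGal
Δg_SB(B) = 980498.10 − 980649.75 + 0.3086×1018.4 − 0.04193×2.38×1018.4 = 61.00 mGal
Difference = 61.00 − (-71.90) = 132.90 mGal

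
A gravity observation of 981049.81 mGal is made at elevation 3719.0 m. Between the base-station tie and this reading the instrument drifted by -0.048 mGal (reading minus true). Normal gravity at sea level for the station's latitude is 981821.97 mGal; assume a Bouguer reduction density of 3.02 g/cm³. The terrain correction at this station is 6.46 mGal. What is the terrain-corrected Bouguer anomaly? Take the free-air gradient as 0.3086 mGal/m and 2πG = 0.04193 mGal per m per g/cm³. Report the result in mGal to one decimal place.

Drift-corrected reading = 981049.81 − (-0.048) = 981049.858 mGal
Free-air correction = 0.3086 × 3719.0 = 1147.68 mGal
Free-air anomaly = 981049.858 − 981821.97 + (1147.68) = 375.568 mGal
Bouguer slab correction = 0.04193 × 3.02 × 3719.0 = 470.93 mGal
Simple Bouguer anomaly = 375.568 − (470.93) = -95.362 mGal
Complete Bouguer anomaly = -95.362 + 6.46 = -88.902 mGal

-88.9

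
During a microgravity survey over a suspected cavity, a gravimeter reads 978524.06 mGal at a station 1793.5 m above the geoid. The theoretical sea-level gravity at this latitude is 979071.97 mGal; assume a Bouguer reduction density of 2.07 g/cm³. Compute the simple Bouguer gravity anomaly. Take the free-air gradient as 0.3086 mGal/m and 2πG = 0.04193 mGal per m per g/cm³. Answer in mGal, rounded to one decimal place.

Free-air correction = 0.3086 × 1793.5 = 553.47 mGal
Free-air anomaly = 978524.06 − 979071.97 + (553.47) = 5.56 mGal
Bouguer slab correction = 0.04193 × 2.07 × 1793.5 = 155.67 mGal
Simple Bouguer anomaly = 5.56 − (155.67) = -150.11 mGal

-150.1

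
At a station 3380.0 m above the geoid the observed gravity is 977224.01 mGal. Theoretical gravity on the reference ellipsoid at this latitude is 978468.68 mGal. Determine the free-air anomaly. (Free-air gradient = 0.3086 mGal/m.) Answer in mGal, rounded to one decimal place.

-201.6

Free-air correction = 0.3086 × 3380.0 = 1043.07 mGal
Free-air anomaly = 977224.01 − 978468.68 + (1043.07) = -201.60 mGal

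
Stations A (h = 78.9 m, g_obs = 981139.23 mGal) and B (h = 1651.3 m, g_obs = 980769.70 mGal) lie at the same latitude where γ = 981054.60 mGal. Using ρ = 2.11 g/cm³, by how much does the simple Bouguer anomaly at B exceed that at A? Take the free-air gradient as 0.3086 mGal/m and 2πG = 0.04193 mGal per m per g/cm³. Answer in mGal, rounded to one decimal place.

-23.4

Δg_SB(A) = 981139.23 − 981054.60 + 0.3086×78.9 − 0.04193×2.11×78.9 = 102.00 mGal
Δg_SB(B) = 980769.70 − 981054.60 + 0.3086×1651.3 − 0.04193×2.11×1651.3 = 78.60 mGal
Difference = 78.60 − (102.00) = -23.40 mGal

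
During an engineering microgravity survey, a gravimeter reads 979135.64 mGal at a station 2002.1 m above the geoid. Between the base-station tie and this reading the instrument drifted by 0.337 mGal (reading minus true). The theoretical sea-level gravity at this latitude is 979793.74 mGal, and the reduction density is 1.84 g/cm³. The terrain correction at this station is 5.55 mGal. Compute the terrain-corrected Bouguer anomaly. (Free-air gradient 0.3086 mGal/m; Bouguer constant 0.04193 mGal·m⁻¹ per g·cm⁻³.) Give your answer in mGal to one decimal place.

Drift-corrected reading = 979135.64 − (0.337) = 979135.303 mGal
Free-air correction = 0.3086 × 2002.1 = 617.85 mGal
Free-air anomaly = 979135.303 − 979793.74 + (617.85) = -40.587 mGal
Bouguer slab correction = 0.04193 × 1.84 × 2002.1 = 154.46 mGal
Simple Bouguer anomaly = -40.587 − (154.46) = -195.047 mGal
Complete Bouguer anomaly = -195.047 + 5.55 = -189.497 mGal

-189.5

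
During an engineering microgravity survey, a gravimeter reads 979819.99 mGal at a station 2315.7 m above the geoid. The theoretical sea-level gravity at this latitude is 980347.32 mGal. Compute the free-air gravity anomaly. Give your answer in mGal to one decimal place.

187.3

Free-air correction = 0.3086 × 2315.7 = 714.63 mGal
Free-air anomaly = 979819.99 − 980347.32 + (714.63) = 187.30 mGal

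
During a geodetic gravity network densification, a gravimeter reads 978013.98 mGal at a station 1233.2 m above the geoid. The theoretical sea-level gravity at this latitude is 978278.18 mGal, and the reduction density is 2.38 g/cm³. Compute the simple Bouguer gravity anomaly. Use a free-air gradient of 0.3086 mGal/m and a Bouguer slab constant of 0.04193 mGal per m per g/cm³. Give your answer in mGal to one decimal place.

-6.7

Free-air correction = 0.3086 × 1233.2 = 380.57 mGal
Free-air anomaly = 978013.98 − 978278.18 + (380.57) = 116.37 mGal
Bouguer slab correction = 0.04193 × 2.38 × 1233.2 = 123.07 mGal
Simple Bouguer anomaly = 116.37 − (123.07) = -6.70 mGal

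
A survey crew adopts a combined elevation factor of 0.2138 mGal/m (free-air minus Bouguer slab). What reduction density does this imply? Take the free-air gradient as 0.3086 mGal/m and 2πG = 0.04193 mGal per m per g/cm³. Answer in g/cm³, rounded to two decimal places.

0.2138 = 0.3086 − 0.04193 × ρ
ρ = (0.3086 − 0.2138) / 0.04193 = 2.26 g/cm³

2.26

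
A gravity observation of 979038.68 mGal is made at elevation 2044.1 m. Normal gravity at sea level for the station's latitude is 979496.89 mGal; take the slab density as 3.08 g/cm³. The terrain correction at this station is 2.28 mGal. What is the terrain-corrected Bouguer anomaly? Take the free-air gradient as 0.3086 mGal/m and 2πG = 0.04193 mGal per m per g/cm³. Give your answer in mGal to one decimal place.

-89.1

Free-air correction = 0.3086 × 2044.1 = 630.81 mGal
Free-air anomaly = 979038.68 − 979496.89 + (630.81) = 172.60 mGal
Bouguer slab correction = 0.04193 × 3.08 × 2044.1 = 263.98 mGal
Simple Bouguer anomaly = 172.60 − (263.98) = -91.38 mGal
Complete Bouguer anomaly = -91.38 + 2.28 = -89.10 mGal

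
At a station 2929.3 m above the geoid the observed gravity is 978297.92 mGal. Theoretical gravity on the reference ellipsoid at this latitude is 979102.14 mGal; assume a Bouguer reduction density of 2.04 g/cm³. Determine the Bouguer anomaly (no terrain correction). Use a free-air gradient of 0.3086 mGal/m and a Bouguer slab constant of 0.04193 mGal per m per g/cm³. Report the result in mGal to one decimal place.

-150.8

Free-air correction = 0.3086 × 2929.3 = 903.98 mGal
Free-air anomaly = 978297.92 − 979102.14 + (903.98) = 99.76 mGal
Bouguer slab correction = 0.04193 × 2.04 × 2929.3 = 250.56 mGal
Simple Bouguer anomaly = 99.76 − (250.56) = -150.80 mGal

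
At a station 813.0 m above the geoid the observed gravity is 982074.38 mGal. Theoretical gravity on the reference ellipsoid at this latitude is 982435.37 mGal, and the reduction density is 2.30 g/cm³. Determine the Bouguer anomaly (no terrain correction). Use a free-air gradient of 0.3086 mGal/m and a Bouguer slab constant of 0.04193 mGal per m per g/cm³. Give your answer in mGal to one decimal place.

Free-air correction = 0.3086 × 813.0 = 250.89 mGal
Free-air anomaly = 982074.38 − 982435.37 + (250.89) = -110.10 mGal
Bouguer slab correction = 0.04193 × 2.30 × 813.0 = 78.40 mGal
Simple Bouguer anomaly = -110.10 − (78.40) = -188.50 mGal

-188.5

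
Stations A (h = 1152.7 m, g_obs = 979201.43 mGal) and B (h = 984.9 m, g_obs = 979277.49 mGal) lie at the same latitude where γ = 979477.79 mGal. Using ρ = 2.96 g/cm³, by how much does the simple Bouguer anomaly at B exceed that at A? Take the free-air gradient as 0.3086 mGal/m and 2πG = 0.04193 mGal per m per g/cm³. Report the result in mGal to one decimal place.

45.1

Δg_SB(A) = 979201.43 − 979477.79 + 0.3086×1152.7 − 0.04193×2.96×1152.7 = -63.70 mGal
Δg_SB(B) = 979277.49 − 979477.79 + 0.3086×984.9 − 0.04193×2.96×984.9 = -18.60 mGal
Difference = -18.60 − (-63.70) = 45.10 mGal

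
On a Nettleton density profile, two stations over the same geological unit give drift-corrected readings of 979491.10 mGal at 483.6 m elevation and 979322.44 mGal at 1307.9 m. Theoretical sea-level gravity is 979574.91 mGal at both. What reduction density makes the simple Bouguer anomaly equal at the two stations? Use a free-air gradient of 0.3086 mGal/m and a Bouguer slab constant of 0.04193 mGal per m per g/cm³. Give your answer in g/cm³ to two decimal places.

Δg_obs = 979322.44 − 979491.10 = -168.66 mGal over Δh = 1307.9 − 483.6 = 824.3 m
Equal Bouguer anomalies ⇒ Δg_obs + (0.3086 − 0.04193ρ)·Δh = 0
0.3086 − 0.04193ρ = −Δg_obs/Δh = 0.20461
ρ = (0.3086 − 0.20461) / 0.04193 = 2.48 g/cm³

2.48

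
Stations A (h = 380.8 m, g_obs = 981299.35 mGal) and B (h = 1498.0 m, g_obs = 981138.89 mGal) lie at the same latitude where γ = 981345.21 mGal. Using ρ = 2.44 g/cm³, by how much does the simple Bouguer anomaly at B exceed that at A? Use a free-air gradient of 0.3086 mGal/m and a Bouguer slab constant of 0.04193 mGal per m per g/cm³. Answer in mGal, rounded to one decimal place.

Δg_SB(A) = 981299.35 − 981345.21 + 0.3086×380.8 − 0.04193×2.44×380.8 = 32.70 mGal
Δg_SB(B) = 981138.89 − 981345.21 + 0.3086×1498.0 − 0.04193×2.44×1498.0 = 102.70 mGal
Difference = 102.70 − (32.70) = 70.00 mGal

70.0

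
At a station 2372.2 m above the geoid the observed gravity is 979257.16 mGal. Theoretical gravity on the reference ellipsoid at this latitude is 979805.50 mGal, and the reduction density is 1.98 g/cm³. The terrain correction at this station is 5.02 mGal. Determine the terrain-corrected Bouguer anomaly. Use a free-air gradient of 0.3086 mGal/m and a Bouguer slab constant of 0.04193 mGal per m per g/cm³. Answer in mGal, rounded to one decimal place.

-8.2

Free-air correction = 0.3086 × 2372.2 = 732.06 mGal
Free-air anomaly = 979257.16 − 979805.50 + (732.06) = 183.72 mGal
Bouguer slab correction = 0.04193 × 1.98 × 2372.2 = 196.94 mGal
Simple Bouguer anomaly = 183.72 − (196.94) = -13.22 mGal
Complete Bouguer anomaly = -13.22 + 5.02 = -8.20 mGal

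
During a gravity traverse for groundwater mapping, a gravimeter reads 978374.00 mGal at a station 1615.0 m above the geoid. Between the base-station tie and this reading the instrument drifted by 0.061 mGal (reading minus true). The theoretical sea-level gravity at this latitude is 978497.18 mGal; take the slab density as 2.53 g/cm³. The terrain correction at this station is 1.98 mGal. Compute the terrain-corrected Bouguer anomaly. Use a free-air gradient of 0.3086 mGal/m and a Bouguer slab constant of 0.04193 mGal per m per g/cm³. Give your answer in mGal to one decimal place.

205.8

Drift-corrected reading = 978374.00 − (0.061) = 978373.939 mGal
Free-air correction = 0.3086 × 1615.0 = 498.39 mGal
Free-air anomaly = 978373.939 − 978497.18 + (498.39) = 375.149 mGal
Bouguer slab correction = 0.04193 × 2.53 × 1615.0 = 171.32 mGal
Simple Bouguer anomaly = 375.149 − (171.32) = 203.829 mGal
Complete Bouguer anomaly = 203.829 + 1.98 = 205.809 mGal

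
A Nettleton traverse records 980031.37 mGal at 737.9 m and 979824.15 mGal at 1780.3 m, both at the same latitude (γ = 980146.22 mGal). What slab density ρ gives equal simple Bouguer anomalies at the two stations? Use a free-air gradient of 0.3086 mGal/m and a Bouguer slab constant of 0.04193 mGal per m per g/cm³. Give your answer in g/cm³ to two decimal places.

Δg_obs = 979824.15 − 980031.37 = -207.22 mGal over Δh = 1780.3 − 737.9 = 1042.4 m
Equal Bouguer anomalies ⇒ Δg_obs + (0.3086 − 0.04193ρ)·Δh = 0
0.3086 − 0.04193ρ = −Δg_obs/Δh = 0.19879
ρ = (0.3086 − 0.19879) / 0.04193 = 2.62 g/cm³

2.62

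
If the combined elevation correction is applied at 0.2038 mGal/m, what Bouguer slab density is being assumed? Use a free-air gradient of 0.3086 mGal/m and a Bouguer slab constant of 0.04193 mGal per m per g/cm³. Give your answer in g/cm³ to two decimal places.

2.50

0.2038 = 0.3086 − 0.04193 × ρ
ρ = (0.3086 − 0.2038) / 0.04193 = 2.50 g/cm³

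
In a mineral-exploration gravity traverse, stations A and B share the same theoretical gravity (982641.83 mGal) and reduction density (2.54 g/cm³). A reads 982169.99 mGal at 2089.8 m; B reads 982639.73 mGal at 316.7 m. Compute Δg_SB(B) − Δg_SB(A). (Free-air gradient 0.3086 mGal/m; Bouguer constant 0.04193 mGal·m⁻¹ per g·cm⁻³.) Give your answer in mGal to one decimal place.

Δg_SB(A) = 982169.99 − 982641.83 + 0.3086×2089.8 − 0.04193×2.54×2089.8 = -49.50 mGal
Δg_SB(B) = 982639.73 − 982641.83 + 0.3086×316.7 − 0.04193×2.54×316.7 = 61.90 mGal
Difference = 61.90 − (-49.50) = 111.40 mGal

111.4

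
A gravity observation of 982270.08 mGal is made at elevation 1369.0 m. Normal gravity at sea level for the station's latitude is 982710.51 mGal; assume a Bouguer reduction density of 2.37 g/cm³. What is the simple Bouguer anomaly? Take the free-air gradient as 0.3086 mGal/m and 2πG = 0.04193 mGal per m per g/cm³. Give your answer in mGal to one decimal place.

-154.0

Free-air correction = 0.3086 × 1369.0 = 422.47 mGal
Free-air anomaly = 982270.08 − 982710.51 + (422.47) = -17.96 mGal
Bouguer slab correction = 0.04193 × 2.37 × 1369.0 = 136.04 mGal
Simple Bouguer anomaly = -17.96 − (136.04) = -154.00 mGal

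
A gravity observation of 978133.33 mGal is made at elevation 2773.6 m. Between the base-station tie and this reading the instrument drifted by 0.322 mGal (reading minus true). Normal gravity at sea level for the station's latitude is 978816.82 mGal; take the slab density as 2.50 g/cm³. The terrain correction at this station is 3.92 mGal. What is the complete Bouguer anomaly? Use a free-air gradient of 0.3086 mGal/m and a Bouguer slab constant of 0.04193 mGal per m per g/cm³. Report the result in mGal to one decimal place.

Drift-corrected reading = 978133.33 − (0.322) = 978133.008 mGal
Free-air correction = 0.3086 × 2773.6 = 855.93 mGal
Free-air anomaly = 978133.008 − 978816.82 + (855.93) = 172.118 mGal
Bouguer slab correction = 0.04193 × 2.50 × 2773.6 = 290.74 mGal
Simple Bouguer anomaly = 172.118 − (290.74) = -118.622 mGal
Complete Bouguer anomaly = -118.622 + 3.92 = -114.702 mGal

-114.7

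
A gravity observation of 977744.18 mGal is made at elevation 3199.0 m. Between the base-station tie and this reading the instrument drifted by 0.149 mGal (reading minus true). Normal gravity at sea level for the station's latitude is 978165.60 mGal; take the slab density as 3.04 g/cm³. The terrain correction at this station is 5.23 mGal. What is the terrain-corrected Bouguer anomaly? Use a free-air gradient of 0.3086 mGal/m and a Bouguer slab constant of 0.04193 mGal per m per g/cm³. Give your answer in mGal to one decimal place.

163.1

Drift-corrected reading = 977744.18 − (0.149) = 977744.031 mGal
Free-air correction = 0.3086 × 3199.0 = 987.21 mGal
Free-air anomaly = 977744.031 − 978165.60 + (987.21) = 565.641 mGal
Bouguer slab correction = 0.04193 × 3.04 × 3199.0 = 407.77 mGal
Simple Bouguer anomaly = 565.641 − (407.77) = 157.871 mGal
Complete Bouguer anomaly = 157.871 + 5.23 = 163.101 mGal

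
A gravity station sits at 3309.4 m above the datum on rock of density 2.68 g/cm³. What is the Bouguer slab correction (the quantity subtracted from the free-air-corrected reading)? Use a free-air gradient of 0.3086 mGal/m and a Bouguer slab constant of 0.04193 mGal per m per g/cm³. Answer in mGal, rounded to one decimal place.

Bouguer slab correction = 0.04193 × 2.68 × 3309.4 = 371.9 mGal

371.9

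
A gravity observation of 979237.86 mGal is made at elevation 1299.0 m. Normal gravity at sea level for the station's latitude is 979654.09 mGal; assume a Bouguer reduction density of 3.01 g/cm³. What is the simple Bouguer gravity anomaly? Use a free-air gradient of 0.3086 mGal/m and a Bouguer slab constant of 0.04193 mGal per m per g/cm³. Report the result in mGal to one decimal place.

-179.3

Free-air correction = 0.3086 × 1299.0 = 400.87 mGal
Free-air anomaly = 979237.86 − 979654.09 + (400.87) = -15.36 mGal
Bouguer slab correction = 0.04193 × 3.01 × 1299.0 = 163.95 mGal
Simple Bouguer anomaly = -15.36 − (163.95) = -179.31 mGal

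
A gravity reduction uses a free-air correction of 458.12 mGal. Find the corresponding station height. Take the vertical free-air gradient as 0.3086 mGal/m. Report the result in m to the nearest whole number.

1485

h = 458.12 / 0.3086 = 1484.51 m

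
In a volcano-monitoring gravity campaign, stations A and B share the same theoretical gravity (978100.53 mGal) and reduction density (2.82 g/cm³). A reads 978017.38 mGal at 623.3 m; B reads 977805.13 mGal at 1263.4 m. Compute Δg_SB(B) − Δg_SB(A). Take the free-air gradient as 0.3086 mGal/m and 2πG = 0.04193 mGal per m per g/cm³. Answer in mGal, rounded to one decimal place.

-90.4

Δg_SB(A) = 978017.38 − 978100.53 + 0.3086×623.3 − 0.04193×2.82×623.3 = 35.50 mGal
Δg_SB(B) = 977805.13 − 978100.53 + 0.3086×1263.4 − 0.04193×2.82×1263.4 = -54.90 mGal
Difference = -54.90 − (35.50) = -90.40 mGal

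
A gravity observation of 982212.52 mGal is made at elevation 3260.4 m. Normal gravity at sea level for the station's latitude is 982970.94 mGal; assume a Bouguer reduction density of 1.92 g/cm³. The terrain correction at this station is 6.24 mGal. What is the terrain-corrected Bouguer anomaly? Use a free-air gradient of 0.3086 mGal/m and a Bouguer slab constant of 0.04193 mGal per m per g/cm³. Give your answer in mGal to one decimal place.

-8.5

Free-air correction = 0.3086 × 3260.4 = 1006.16 mGal
Free-air anomaly = 982212.52 − 982970.94 + (1006.16) = 247.74 mGal
Bouguer slab correction = 0.04193 × 1.92 × 3260.4 = 262.48 mGal
Simple Bouguer anomaly = 247.74 − (262.48) = -14.74 mGal
Complete Bouguer anomaly = -14.74 + 6.24 = -8.50 mGal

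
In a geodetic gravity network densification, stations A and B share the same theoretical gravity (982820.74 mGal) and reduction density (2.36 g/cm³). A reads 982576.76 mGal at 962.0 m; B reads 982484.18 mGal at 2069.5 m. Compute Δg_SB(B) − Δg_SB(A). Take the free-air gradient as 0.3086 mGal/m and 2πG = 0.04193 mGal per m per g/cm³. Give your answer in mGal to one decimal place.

139.6

Δg_SB(A) = 982576.76 − 982820.74 + 0.3086×962.0 − 0.04193×2.36×962.0 = -42.30 mGal
Δg_SB(B) = 982484.18 − 982820.74 + 0.3086×2069.5 − 0.04193×2.36×2069.5 = 97.30 mGal
Difference = 97.30 − (-42.30) = 139.60 mGal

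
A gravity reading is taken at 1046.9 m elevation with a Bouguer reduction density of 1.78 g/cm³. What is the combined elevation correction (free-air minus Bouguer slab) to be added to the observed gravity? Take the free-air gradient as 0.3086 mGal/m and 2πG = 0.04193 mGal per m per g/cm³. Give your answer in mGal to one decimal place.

Combined gradient = 0.3086 − 0.04193 × 1.78 = 0.2339646 mGal/m
Combined elevation correction = 0.2339646 × 1046.9 = 244.9 mGal

244.9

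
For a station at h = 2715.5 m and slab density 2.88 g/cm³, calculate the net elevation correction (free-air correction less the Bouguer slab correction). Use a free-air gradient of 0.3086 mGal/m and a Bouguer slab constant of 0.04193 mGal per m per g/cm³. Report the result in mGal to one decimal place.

Combined gradient = 0.3086 − 0.04193 × 2.88 = 0.1878416 mGal/m
Combined elevation correction = 0.1878416 × 2715.5 = 510.1 mGal

510.1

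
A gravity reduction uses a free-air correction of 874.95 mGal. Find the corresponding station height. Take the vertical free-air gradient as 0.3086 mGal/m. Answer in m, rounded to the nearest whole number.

h = 874.95 / 0.3086 = 2835.22 m

2835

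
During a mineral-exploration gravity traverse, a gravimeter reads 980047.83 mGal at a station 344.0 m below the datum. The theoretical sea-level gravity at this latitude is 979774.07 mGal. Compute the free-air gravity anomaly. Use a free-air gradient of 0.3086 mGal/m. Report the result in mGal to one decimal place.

Free-air correction = 0.3086 × -344.0 = -106.16 mGal
Free-air anomaly = 980047.83 − 979774.07 + (-106.16) = 167.60 mGal

167.6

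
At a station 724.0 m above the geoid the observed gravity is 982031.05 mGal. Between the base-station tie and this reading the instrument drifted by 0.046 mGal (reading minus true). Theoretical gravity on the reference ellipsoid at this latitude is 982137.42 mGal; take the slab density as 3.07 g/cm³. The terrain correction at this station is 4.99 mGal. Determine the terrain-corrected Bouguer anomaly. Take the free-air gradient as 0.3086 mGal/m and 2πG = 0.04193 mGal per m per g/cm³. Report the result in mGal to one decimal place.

28.8

Drift-corrected reading = 982031.05 − (0.046) = 982031.004 mGal
Free-air correction = 0.3086 × 724.0 = 223.43 mGal
Free-air anomaly = 982031.004 − 982137.42 + (223.43) = 117.014 mGal
Bouguer slab correction = 0.04193 × 3.07 × 724.0 = 93.20 mGal
Simple Bouguer anomaly = 117.014 − (93.20) = 23.814 mGal
Complete Bouguer anomaly = 23.814 + 4.99 = 28.804 mGal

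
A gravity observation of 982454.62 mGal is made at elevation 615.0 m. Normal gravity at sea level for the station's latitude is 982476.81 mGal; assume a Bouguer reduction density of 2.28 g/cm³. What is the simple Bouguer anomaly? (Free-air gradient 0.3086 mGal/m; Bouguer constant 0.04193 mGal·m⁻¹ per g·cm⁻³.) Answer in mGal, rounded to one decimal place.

108.8

Free-air correction = 0.3086 × 615.0 = 189.79 mGal
Free-air anomaly = 982454.62 − 982476.81 + (189.79) = 167.60 mGal
Bouguer slab correction = 0.04193 × 2.28 × 615.0 = 58.79 mGal
Simple Bouguer anomaly = 167.60 − (58.79) = 108.81 mGal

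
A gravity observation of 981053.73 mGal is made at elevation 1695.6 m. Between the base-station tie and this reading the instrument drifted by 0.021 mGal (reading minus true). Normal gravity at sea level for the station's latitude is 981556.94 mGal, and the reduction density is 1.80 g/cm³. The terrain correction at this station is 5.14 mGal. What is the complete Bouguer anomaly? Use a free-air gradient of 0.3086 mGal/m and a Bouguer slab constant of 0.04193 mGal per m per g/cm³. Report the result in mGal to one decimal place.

-102.8

Drift-corrected reading = 981053.73 − (0.021) = 981053.709 mGal
Free-air correction = 0.3086 × 1695.6 = 523.26 mGal
Free-air anomaly = 981053.709 − 981556.94 + (523.26) = 20.029 mGal
Bouguer slab correction = 0.04193 × 1.80 × 1695.6 = 127.97 mGal
Simple Bouguer anomaly = 20.029 − (127.97) = -107.941 mGal
Complete Bouguer anomaly = -107.941 + 5.14 = -102.801 mGal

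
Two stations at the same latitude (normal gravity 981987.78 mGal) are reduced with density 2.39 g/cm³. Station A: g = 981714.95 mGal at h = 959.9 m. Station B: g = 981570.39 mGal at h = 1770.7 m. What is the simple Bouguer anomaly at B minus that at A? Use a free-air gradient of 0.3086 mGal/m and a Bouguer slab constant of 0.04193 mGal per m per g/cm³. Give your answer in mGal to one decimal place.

24.4

Δg_SB(A) = 981714.95 − 981987.78 + 0.3086×959.9 − 0.04193×2.39×959.9 = -72.80 mGal
Δg_SB(B) = 981570.39 − 981987.78 + 0.3086×1770.7 − 0.04193×2.39×1770.7 = -48.40 mGal
Difference = -48.40 − (-72.80) = 24.40 mGal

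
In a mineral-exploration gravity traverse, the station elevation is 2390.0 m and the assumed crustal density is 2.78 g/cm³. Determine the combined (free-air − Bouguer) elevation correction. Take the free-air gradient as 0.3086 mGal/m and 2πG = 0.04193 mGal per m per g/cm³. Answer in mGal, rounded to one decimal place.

459.0

Combined gradient = 0.3086 − 0.04193 × 2.78 = 0.1920346 mGal/m
Combined elevation correction = 0.1920346 × 2390.0 = 459.0 mGal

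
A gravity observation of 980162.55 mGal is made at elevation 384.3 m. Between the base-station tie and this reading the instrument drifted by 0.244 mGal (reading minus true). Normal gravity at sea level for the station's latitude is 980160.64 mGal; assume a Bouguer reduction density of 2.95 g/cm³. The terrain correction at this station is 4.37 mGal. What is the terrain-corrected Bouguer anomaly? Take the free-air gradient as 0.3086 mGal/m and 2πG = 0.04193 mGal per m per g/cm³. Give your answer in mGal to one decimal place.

77.1

Drift-corrected reading = 980162.55 − (0.244) = 980162.306 mGal
Free-air correction = 0.3086 × 384.3 = 118.59 mGal
Free-air anomaly = 980162.306 − 980160.64 + (118.59) = 120.256 mGal
Bouguer slab correction = 0.04193 × 2.95 × 384.3 = 47.54 mGal
Simple Bouguer anomaly = 120.256 − (47.54) = 72.716 mGal
Complete Bouguer anomaly = 72.716 + 4.37 = 77.086 mGal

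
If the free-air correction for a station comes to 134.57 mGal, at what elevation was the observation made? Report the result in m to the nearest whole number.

h = 134.57 / 0.3086 = 436.07 m

436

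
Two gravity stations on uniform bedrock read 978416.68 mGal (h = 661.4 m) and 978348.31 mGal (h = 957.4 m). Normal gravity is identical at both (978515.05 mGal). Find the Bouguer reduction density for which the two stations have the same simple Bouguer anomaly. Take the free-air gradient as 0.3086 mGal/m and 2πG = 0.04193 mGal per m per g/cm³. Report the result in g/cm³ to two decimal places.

Δg_obs = 978348.31 − 978416.68 = -68.37 mGal over Δh = 957.4 − 661.4 = 296.0 m
Equal Bouguer anomalies ⇒ Δg_obs + (0.3086 − 0.04193ρ)·Δh = 0
0.3086 − 0.04193ρ = −Δg_obs/Δh = 0.23098
ρ = (0.3086 − 0.23098) / 0.04193 = 1.85 g/cm³

1.85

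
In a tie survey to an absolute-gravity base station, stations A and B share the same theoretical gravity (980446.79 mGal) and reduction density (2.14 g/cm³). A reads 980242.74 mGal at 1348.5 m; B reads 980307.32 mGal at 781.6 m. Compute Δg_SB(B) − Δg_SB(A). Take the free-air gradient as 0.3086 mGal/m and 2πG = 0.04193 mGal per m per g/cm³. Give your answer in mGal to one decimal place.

Δg_SB(A) = 980242.74 − 980446.79 + 0.3086×1348.5 − 0.04193×2.14×1348.5 = 91.10 mGal
Δg_SB(B) = 980307.32 − 980446.79 + 0.3086×781.6 − 0.04193×2.14×781.6 = 31.60 mGal
Difference = 31.60 − (91.10) = -59.50 mGal

-59.5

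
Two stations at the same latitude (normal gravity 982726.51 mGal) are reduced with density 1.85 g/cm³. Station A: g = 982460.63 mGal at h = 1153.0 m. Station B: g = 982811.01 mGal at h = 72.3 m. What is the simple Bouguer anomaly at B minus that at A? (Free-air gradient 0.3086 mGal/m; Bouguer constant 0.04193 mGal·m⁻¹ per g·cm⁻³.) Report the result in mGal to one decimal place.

100.7

Δg_SB(A) = 982460.63 − 982726.51 + 0.3086×1153.0 − 0.04193×1.85×1153.0 = 0.50 mGal
Δg_SB(B) = 982811.01 − 982726.51 + 0.3086×72.3 − 0.04193×1.85×72.3 = 101.20 mGal
Difference = 101.20 − (0.50) = 100.70 mGal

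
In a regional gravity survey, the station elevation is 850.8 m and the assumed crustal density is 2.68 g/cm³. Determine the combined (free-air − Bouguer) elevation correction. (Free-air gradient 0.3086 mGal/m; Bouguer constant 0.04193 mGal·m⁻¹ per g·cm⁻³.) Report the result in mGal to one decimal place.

Combined gradient = 0.3086 − 0.04193 × 2.68 = 0.1962276 mGal/m
Combined elevation correction = 0.1962276 × 850.8 = 167.0 mGal

167.0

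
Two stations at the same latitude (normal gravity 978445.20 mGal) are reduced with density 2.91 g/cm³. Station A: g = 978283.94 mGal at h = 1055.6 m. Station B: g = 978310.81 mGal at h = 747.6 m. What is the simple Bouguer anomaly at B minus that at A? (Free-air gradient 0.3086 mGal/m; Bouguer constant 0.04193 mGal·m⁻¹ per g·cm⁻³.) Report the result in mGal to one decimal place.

Δg_SB(A) = 978283.94 − 978445.20 + 0.3086×1055.6 − 0.04193×2.91×1055.6 = 35.70 mGal
Δg_SB(B) = 978310.81 − 978445.20 + 0.3086×747.6 − 0.04193×2.91×747.6 = 5.10 mGal
Difference = 5.10 − (35.70) = -30.60 mGal

-30.6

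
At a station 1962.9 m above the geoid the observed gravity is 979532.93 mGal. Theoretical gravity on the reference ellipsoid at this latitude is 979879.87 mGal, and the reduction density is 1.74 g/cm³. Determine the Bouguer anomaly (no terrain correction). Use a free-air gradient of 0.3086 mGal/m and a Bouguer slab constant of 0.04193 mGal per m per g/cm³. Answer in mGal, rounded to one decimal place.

115.6

Free-air correction = 0.3086 × 1962.9 = 605.75 mGal
Free-air anomaly = 979532.93 − 979879.87 + (605.75) = 258.81 mGal
Bouguer slab correction = 0.04193 × 1.74 × 1962.9 = 143.21 mGal
Simple Bouguer anomaly = 258.81 − (143.21) = 115.60 mGal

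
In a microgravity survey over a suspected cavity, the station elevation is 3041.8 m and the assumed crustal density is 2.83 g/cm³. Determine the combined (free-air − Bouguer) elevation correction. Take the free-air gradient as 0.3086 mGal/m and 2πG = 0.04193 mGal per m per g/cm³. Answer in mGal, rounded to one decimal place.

577.8

Combined gradient = 0.3086 − 0.04193 × 2.83 = 0.1899381 mGal/m
Combined elevation correction = 0.1899381 × 3041.8 = 577.8 mGal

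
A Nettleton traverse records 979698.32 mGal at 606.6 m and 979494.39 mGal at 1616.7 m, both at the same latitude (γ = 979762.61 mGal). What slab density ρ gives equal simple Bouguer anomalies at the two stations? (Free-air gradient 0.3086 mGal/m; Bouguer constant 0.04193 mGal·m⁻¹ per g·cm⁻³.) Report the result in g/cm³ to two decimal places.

2.54

Δg_obs = 979494.39 − 979698.32 = -203.93 mGal over Δh = 1616.7 − 606.6 = 1010.1 m
Equal Bouguer anomalies ⇒ Δg_obs + (0.3086 − 0.04193ρ)·Δh = 0
0.3086 − 0.04193ρ = −Δg_obs/Δh = 0.20189
ρ = (0.3086 − 0.20189) / 0.04193 = 2.54 g/cm³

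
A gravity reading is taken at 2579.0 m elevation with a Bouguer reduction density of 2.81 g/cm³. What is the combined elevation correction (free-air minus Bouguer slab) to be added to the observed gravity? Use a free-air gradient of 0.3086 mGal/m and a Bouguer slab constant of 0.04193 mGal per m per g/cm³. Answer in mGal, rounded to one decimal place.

Combined gradient = 0.3086 − 0.04193 × 2.81 = 0.1907767 mGal/m
Combined elevation correction = 0.1907767 × 2579.0 = 492.0 mGal

492.0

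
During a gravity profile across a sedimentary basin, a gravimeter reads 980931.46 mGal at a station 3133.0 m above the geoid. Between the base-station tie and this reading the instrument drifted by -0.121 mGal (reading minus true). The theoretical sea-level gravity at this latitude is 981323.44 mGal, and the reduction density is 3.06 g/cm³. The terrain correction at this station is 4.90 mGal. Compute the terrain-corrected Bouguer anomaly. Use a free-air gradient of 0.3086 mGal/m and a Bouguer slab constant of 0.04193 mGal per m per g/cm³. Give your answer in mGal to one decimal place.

Drift-corrected reading = 980931.46 − (-0.121) = 980931.581 mGal
Free-air correction = 0.3086 × 3133.0 = 966.84 mGal
Free-air anomaly = 980931.581 − 981323.44 + (966.84) = 574.981 mGal
Bouguer slab correction = 0.04193 × 3.06 × 3133.0 = 401.98 mGal
Simple Bouguer anomaly = 574.981 − (401.98) = 173.001 mGal
Complete Bouguer anomaly = 173.001 + 4.90 = 177.901 mGal

177.9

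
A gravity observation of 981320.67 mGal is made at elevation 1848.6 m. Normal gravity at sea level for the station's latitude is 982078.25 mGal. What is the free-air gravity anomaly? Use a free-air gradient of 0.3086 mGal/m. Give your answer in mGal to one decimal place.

-187.1

Free-air correction = 0.3086 × 1848.6 = 570.48 mGal
Free-air anomaly = 981320.67 − 982078.25 + (570.48) = -187.10 mGal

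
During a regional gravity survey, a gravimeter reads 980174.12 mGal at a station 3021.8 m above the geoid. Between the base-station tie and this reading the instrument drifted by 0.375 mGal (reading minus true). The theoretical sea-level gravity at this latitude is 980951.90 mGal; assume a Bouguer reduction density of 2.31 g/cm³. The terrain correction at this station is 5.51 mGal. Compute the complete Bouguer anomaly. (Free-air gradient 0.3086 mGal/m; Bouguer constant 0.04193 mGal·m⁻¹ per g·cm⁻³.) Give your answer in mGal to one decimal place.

Drift-corrected reading = 980174.12 − (0.375) = 980173.745 mGal
Free-air correction = 0.3086 × 3021.8 = 932.53 mGal
Free-air anomaly = 980173.745 − 980951.90 + (932.53) = 154.375 mGal
Bouguer slab correction = 0.04193 × 2.31 × 3021.8 = 292.69 mGal
Simple Bouguer anomaly = 154.375 − (292.69) = -138.315 mGal
Complete Bouguer anomaly = -138.315 + 5.51 = -132.805 mGal

-132.8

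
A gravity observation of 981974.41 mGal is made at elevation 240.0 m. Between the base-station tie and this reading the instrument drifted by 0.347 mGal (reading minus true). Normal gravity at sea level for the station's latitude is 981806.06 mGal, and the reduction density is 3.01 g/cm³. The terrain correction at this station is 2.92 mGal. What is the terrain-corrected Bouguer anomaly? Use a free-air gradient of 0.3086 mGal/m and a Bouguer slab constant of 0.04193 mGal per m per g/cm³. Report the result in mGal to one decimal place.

Drift-corrected reading = 981974.41 − (0.347) = 981974.063 mGal
Free-air correction = 0.3086 × 240.0 = 74.06 mGal
Free-air anomaly = 981974.063 − 981806.06 + (74.06) = 242.063 mGal
Bouguer slab correction = 0.04193 × 3.01 × 240.0 = 30.29 mGal
Simple Bouguer anomaly = 242.063 − (30.29) = 211.773 mGal
Complete Bouguer anomaly = 211.773 + 2.92 = 214.693 mGal

214.7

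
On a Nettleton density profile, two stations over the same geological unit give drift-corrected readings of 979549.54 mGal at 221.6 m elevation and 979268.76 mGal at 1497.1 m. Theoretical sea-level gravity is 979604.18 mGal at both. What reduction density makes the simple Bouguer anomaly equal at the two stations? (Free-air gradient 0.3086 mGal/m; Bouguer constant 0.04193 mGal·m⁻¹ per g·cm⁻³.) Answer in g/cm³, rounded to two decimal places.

2.11

Δg_obs = 979268.76 − 979549.54 = -280.78 mGal over Δh = 1497.1 − 221.6 = 1275.5 m
Equal Bouguer anomalies ⇒ Δg_obs + (0.3086 − 0.04193ρ)·Δh = 0
0.3086 − 0.04193ρ = −Δg_obs/Δh = 0.22013
ρ = (0.3086 − 0.22013) / 0.04193 = 2.11 g/cm³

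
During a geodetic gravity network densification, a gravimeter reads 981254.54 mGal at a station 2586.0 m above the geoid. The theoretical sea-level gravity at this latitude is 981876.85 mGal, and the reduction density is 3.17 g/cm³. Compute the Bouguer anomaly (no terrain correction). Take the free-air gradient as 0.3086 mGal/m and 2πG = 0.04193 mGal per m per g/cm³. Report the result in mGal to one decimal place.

Free-air correction = 0.3086 × 2586.0 = 798.04 mGal
Free-air anomaly = 981254.54 − 981876.85 + (798.04) = 175.73 mGal
Bouguer slab correction = 0.04193 × 3.17 × 2586.0 = 343.73 mGal
Simple Bouguer anomaly = 175.73 − (343.73) = -168.00 mGal

-168.0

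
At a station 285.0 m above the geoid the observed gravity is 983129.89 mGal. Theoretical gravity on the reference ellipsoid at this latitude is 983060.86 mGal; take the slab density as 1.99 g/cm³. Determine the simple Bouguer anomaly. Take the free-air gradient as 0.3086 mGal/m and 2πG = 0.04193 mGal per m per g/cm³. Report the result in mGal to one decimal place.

133.2

Free-air correction = 0.3086 × 285.0 = 87.95 mGal
Free-air anomaly = 983129.89 − 983060.86 + (87.95) = 156.98 mGal
Bouguer slab correction = 0.04193 × 1.99 × 285.0 = 23.78 mGal
Simple Bouguer anomaly = 156.98 − (23.78) = 133.20 mGal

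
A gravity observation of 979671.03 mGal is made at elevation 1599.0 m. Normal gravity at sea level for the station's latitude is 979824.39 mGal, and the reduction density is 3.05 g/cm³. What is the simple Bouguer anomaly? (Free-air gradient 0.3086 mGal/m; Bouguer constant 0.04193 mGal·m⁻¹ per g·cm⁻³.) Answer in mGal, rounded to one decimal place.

135.6

Free-air correction = 0.3086 × 1599.0 = 493.45 mGal
Free-air anomaly = 979671.03 − 979824.39 + (493.45) = 340.09 mGal
Bouguer slab correction = 0.04193 × 3.05 × 1599.0 = 204.49 mGal
Simple Bouguer anomaly = 340.09 − (204.49) = 135.60 mGal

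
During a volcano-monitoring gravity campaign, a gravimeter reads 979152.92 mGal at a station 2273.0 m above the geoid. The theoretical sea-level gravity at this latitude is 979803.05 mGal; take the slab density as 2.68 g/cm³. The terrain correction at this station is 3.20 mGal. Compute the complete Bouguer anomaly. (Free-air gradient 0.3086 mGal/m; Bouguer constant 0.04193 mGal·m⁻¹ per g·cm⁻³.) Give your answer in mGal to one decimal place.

Free-air correction = 0.3086 × 2273.0 = 701.45 mGal
Free-air anomaly = 979152.92 − 979803.05 + (701.45) = 51.32 mGal
Bouguer slab correction = 0.04193 × 2.68 × 2273.0 = 255.42 mGal
Simple Bouguer anomaly = 51.32 − (255.42) = -204.10 mGal
Complete Bouguer anomaly = -204.10 + 3.20 = -200.90 mGal

-200.9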